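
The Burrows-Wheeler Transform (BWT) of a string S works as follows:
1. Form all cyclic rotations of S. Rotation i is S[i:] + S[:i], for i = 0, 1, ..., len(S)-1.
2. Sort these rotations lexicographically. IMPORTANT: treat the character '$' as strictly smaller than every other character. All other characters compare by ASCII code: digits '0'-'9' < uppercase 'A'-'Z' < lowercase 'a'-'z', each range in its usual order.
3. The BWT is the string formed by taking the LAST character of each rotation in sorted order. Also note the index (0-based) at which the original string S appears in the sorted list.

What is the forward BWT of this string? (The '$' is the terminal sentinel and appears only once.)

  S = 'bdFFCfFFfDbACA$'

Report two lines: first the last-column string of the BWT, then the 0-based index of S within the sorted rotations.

All 15 rotations (rotation i = S[i:]+S[:i]):
  rot[0] = bdFFCfFFfDbACA$
  rot[1] = dFFCfFFfDbACA$b
  rot[2] = FFCfFFfDbACA$bd
  rot[3] = FCfFFfDbACA$bdF
  rot[4] = CfFFfDbACA$bdFF
  rot[5] = fFFfDbACA$bdFFC
  rot[6] = FFfDbACA$bdFFCf
  rot[7] = FfDbACA$bdFFCfF
  rot[8] = fDbACA$bdFFCfFF
  rot[9] = DbACA$bdFFCfFFf
  rot[10] = bACA$bdFFCfFFfD
  rot[11] = ACA$bdFFCfFFfDb
  rot[12] = CA$bdFFCfFFfDbA
  rot[13] = A$bdFFCfFFfDbAC
  rot[14] = $bdFFCfFFfDbACA
Sorted (with $ < everything):
  sorted[0] = $bdFFCfFFfDbACA  (last char: 'A')
  sorted[1] = A$bdFFCfFFfDbAC  (last char: 'C')
  sorted[2] = ACA$bdFFCfFFfDb  (last char: 'b')
  sorted[3] = CA$bdFFCfFFfDbA  (last char: 'A')
  sorted[4] = CfFFfDbACA$bdFF  (last char: 'F')
  sorted[5] = DbACA$bdFFCfFFf  (last char: 'f')
  sorted[6] = FCfFFfDbACA$bdF  (last char: 'F')
  sorted[7] = FFCfFFfDbACA$bd  (last char: 'd')
  sorted[8] = FFfDbACA$bdFFCf  (last char: 'f')
  sorted[9] = FfDbACA$bdFFCfF  (last char: 'F')
  sorted[10] = bACA$bdFFCfFFfD  (last char: 'D')
  sorted[11] = bdFFCfFFfDbACA$  (last char: '$')
  sorted[12] = dFFCfFFfDbACA$b  (last char: 'b')
  sorted[13] = fDbACA$bdFFCfFF  (last char: 'F')
  sorted[14] = fFFfDbACA$bdFFC  (last char: 'C')
Last column: ACbAFfFdfFD$bFC
Original string S is at sorted index 11

Answer: ACbAFfFdfFD$bFC
11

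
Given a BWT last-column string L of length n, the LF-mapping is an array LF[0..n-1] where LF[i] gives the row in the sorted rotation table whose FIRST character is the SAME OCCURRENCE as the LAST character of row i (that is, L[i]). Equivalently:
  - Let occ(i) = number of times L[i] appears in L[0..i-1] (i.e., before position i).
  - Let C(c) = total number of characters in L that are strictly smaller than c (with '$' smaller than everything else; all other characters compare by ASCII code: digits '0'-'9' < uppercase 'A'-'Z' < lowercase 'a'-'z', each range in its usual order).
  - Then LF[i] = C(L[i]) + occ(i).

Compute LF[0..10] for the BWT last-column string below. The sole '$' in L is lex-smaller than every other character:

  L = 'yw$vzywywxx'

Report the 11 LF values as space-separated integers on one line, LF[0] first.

Answer: 7 2 0 1 10 8 3 9 4 5 6

Derivation:
Char counts: '$':1, 'v':1, 'w':3, 'x':2, 'y':3, 'z':1
C (first-col start): C('$')=0, C('v')=1, C('w')=2, C('x')=5, C('y')=7, C('z')=10
L[0]='y': occ=0, LF[0]=C('y')+0=7+0=7
L[1]='w': occ=0, LF[1]=C('w')+0=2+0=2
L[2]='$': occ=0, LF[2]=C('$')+0=0+0=0
L[3]='v': occ=0, LF[3]=C('v')+0=1+0=1
L[4]='z': occ=0, LF[4]=C('z')+0=10+0=10
L[5]='y': occ=1, LF[5]=C('y')+1=7+1=8
L[6]='w': occ=1, LF[6]=C('w')+1=2+1=3
L[7]='y': occ=2, LF[7]=C('y')+2=7+2=9
L[8]='w': occ=2, LF[8]=C('w')+2=2+2=4
L[9]='x': occ=0, LF[9]=C('x')+0=5+0=5
L[10]='x': occ=1, LF[10]=C('x')+1=5+1=6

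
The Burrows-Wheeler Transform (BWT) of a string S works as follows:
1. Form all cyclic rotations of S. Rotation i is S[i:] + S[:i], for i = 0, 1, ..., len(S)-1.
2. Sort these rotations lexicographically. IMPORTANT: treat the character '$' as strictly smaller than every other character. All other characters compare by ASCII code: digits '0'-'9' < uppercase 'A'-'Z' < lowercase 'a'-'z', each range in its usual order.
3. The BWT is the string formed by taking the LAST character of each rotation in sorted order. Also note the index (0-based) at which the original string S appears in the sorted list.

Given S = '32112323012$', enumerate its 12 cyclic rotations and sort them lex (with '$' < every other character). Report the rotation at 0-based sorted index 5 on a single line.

Answer: 2$3211232301

Derivation:
All 12 rotations (rotation i = S[i:]+S[:i]):
  rot[0] = 32112323012$
  rot[1] = 2112323012$3
  rot[2] = 112323012$32
  rot[3] = 12323012$321
  rot[4] = 2323012$3211
  rot[5] = 323012$32112
  rot[6] = 23012$321123
  rot[7] = 3012$3211232
  rot[8] = 012$32112323
  rot[9] = 12$321123230
  rot[10] = 2$3211232301
  rot[11] = $32112323012
Sorted (with $ < everything):
  sorted[0] = $32112323012
  sorted[1] = 012$32112323
  sorted[2] = 112323012$32
  sorted[3] = 12$321123230
  sorted[4] = 12323012$321
  sorted[5] = 2$3211232301
  sorted[6] = 2112323012$3
  sorted[7] = 23012$321123
  sorted[8] = 2323012$3211
  sorted[9] = 3012$3211232
  sorted[10] = 32112323012$
  sorted[11] = 323012$32112
sorted[5] = 2$3211232301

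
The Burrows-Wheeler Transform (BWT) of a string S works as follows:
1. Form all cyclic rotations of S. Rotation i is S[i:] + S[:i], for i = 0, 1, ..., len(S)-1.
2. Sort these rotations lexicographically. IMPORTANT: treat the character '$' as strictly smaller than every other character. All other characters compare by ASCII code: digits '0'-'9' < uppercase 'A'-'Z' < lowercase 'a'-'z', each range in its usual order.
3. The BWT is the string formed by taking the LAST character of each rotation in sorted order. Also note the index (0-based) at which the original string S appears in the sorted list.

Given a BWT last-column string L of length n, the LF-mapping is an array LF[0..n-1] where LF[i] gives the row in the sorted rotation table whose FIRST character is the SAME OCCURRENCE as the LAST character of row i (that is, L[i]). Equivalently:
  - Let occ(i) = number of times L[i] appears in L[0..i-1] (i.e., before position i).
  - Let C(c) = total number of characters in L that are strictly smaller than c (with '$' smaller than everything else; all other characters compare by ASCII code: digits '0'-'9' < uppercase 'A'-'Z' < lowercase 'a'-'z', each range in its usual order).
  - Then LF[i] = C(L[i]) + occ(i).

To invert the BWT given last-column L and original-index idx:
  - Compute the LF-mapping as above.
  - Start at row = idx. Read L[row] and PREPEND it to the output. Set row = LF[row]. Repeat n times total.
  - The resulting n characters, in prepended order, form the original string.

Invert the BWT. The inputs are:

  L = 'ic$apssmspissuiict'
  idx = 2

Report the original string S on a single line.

Answer: cactusmississippi$

Derivation:
LF mapping: 4 2 0 1 9 11 12 8 13 10 5 14 15 17 6 7 3 16
Walk LF starting at row 2, prepending L[row]:
  step 1: row=2, L[2]='$', prepend. Next row=LF[2]=0
  step 2: row=0, L[0]='i', prepend. Next row=LF[0]=4
  step 3: row=4, L[4]='p', prepend. Next row=LF[4]=9
  step 4: row=9, L[9]='p', prepend. Next row=LF[9]=10
  step 5: row=10, L[10]='i', prepend. Next row=LF[10]=5
  step 6: row=5, L[5]='s', prepend. Next row=LF[5]=11
  step 7: row=11, L[11]='s', prepend. Next row=LF[11]=14
  step 8: row=14, L[14]='i', prepend. Next row=LF[14]=6
  step 9: row=6, L[6]='s', prepend. Next row=LF[6]=12
  step 10: row=12, L[12]='s', prepend. Next row=LF[12]=15
  step 11: row=15, L[15]='i', prepend. Next row=LF[15]=7
  step 12: row=7, L[7]='m', prepend. Next row=LF[7]=8
  step 13: row=8, L[8]='s', prepend. Next row=LF[8]=13
  step 14: row=13, L[13]='u', prepend. Next row=LF[13]=17
  step 15: row=17, L[17]='t', prepend. Next row=LF[17]=16
  step 16: row=16, L[16]='c', prepend. Next row=LF[16]=3
  step 17: row=3, L[3]='a', prepend. Next row=LF[3]=1
  step 18: row=1, L[1]='c', prepend. Next row=LF[1]=2
Reversed output: cactusmississippi$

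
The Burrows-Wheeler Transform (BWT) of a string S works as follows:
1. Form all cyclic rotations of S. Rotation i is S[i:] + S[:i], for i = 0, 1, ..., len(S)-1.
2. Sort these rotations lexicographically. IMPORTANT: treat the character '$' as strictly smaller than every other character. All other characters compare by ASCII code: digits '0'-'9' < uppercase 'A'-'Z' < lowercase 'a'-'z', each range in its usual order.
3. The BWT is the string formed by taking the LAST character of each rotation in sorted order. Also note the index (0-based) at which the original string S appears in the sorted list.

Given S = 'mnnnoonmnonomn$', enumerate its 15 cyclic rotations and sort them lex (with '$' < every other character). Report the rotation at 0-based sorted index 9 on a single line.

All 15 rotations (rotation i = S[i:]+S[:i]):
  rot[0] = mnnnoonmnonomn$
  rot[1] = nnnoonmnonomn$m
  rot[2] = nnoonmnonomn$mn
  rot[3] = noonmnonomn$mnn
  rot[4] = oonmnonomn$mnnn
  rot[5] = onmnonomn$mnnno
  rot[6] = nmnonomn$mnnnoo
  rot[7] = mnonomn$mnnnoon
  rot[8] = nonomn$mnnnoonm
  rot[9] = onomn$mnnnoonmn
  rot[10] = nomn$mnnnoonmno
  rot[11] = omn$mnnnoonmnon
  rot[12] = mn$mnnnoonmnono
  rot[13] = n$mnnnoonmnonom
  rot[14] = $mnnnoonmnonomn
Sorted (with $ < everything):
  sorted[0] = $mnnnoonmnonomn
  sorted[1] = mn$mnnnoonmnono
  sorted[2] = mnnnoonmnonomn$
  sorted[3] = mnonomn$mnnnoon
  sorted[4] = n$mnnnoonmnonom
  sorted[5] = nmnonomn$mnnnoo
  sorted[6] = nnnoonmnonomn$m
  sorted[7] = nnoonmnonomn$mn
  sorted[8] = nomn$mnnnoonmno
  sorted[9] = nonomn$mnnnoonm
  sorted[10] = noonmnonomn$mnn
  sorted[11] = omn$mnnnoonmnon
  sorted[12] = onmnonomn$mnnno
  sorted[13] = onomn$mnnnoonmn
  sorted[14] = oonmnonomn$mnnn
sorted[9] = nonomn$mnnnoonm

Answer: nonomn$mnnnoonm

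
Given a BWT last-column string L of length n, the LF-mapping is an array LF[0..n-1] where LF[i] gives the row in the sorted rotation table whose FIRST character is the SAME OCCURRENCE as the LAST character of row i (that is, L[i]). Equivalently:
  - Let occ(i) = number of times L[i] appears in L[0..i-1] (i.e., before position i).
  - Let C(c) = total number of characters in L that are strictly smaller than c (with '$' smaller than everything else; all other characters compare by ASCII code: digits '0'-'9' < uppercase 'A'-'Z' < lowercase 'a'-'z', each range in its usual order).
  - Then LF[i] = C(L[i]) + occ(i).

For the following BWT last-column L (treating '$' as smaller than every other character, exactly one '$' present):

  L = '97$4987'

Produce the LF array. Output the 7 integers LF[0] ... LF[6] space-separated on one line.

Char counts: '$':1, '4':1, '7':2, '8':1, '9':2
C (first-col start): C('$')=0, C('4')=1, C('7')=2, C('8')=4, C('9')=5
L[0]='9': occ=0, LF[0]=C('9')+0=5+0=5
L[1]='7': occ=0, LF[1]=C('7')+0=2+0=2
L[2]='$': occ=0, LF[2]=C('$')+0=0+0=0
L[3]='4': occ=0, LF[3]=C('4')+0=1+0=1
L[4]='9': occ=1, LF[4]=C('9')+1=5+1=6
L[5]='8': occ=0, LF[5]=C('8')+0=4+0=4
L[6]='7': occ=1, LF[6]=C('7')+1=2+1=3

Answer: 5 2 0 1 6 4 3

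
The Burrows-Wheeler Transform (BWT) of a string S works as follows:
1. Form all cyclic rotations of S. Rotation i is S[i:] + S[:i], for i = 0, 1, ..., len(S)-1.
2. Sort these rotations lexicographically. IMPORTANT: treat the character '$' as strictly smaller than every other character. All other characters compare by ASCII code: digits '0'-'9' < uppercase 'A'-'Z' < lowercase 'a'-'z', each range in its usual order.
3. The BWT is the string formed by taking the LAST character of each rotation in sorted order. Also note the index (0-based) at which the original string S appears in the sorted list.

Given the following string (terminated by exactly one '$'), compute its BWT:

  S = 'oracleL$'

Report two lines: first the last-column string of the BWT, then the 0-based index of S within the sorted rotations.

All 8 rotations (rotation i = S[i:]+S[:i]):
  rot[0] = oracleL$
  rot[1] = racleL$o
  rot[2] = acleL$or
  rot[3] = cleL$ora
  rot[4] = leL$orac
  rot[5] = eL$oracl
  rot[6] = L$oracle
  rot[7] = $oracleL
Sorted (with $ < everything):
  sorted[0] = $oracleL  (last char: 'L')
  sorted[1] = L$oracle  (last char: 'e')
  sorted[2] = acleL$or  (last char: 'r')
  sorted[3] = cleL$ora  (last char: 'a')
  sorted[4] = eL$oracl  (last char: 'l')
  sorted[5] = leL$orac  (last char: 'c')
  sorted[6] = oracleL$  (last char: '$')
  sorted[7] = racleL$o  (last char: 'o')
Last column: Leralc$o
Original string S is at sorted index 6

Answer: Leralc$o
6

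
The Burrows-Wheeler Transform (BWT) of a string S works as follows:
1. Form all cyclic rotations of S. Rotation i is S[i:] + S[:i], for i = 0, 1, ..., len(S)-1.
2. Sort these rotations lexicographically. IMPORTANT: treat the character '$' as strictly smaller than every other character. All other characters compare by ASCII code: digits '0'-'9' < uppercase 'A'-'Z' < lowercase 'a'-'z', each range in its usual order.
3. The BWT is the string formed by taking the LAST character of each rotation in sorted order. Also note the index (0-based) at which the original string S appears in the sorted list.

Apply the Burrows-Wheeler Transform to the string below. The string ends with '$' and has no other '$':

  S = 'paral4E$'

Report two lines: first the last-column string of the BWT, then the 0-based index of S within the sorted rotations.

Answer: El4rpa$a
6

Derivation:
All 8 rotations (rotation i = S[i:]+S[:i]):
  rot[0] = paral4E$
  rot[1] = aral4E$p
  rot[2] = ral4E$pa
  rot[3] = al4E$par
  rot[4] = l4E$para
  rot[5] = 4E$paral
  rot[6] = E$paral4
  rot[7] = $paral4E
Sorted (with $ < everything):
  sorted[0] = $paral4E  (last char: 'E')
  sorted[1] = 4E$paral  (last char: 'l')
  sorted[2] = E$paral4  (last char: '4')
  sorted[3] = al4E$par  (last char: 'r')
  sorted[4] = aral4E$p  (last char: 'p')
  sorted[5] = l4E$para  (last char: 'a')
  sorted[6] = paral4E$  (last char: '$')
  sorted[7] = ral4E$pa  (last char: 'a')
Last column: El4rpa$a
Original string S is at sorted index 6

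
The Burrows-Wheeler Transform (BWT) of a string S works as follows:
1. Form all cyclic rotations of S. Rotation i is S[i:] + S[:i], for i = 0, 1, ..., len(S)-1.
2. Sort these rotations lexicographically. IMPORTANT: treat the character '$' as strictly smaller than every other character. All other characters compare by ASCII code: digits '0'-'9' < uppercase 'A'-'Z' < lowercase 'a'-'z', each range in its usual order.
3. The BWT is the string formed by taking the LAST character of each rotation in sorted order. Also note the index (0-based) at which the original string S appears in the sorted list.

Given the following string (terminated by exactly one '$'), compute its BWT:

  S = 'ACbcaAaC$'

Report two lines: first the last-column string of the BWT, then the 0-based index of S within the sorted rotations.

All 9 rotations (rotation i = S[i:]+S[:i]):
  rot[0] = ACbcaAaC$
  rot[1] = CbcaAaC$A
  rot[2] = bcaAaC$AC
  rot[3] = caAaC$ACb
  rot[4] = aAaC$ACbc
  rot[5] = AaC$ACbca
  rot[6] = aC$ACbcaA
  rot[7] = C$ACbcaAa
  rot[8] = $ACbcaAaC
Sorted (with $ < everything):
  sorted[0] = $ACbcaAaC  (last char: 'C')
  sorted[1] = ACbcaAaC$  (last char: '$')
  sorted[2] = AaC$ACbca  (last char: 'a')
  sorted[3] = C$ACbcaAa  (last char: 'a')
  sorted[4] = CbcaAaC$A  (last char: 'A')
  sorted[5] = aAaC$ACbc  (last char: 'c')
  sorted[6] = aC$ACbcaA  (last char: 'A')
  sorted[7] = bcaAaC$AC  (last char: 'C')
  sorted[8] = caAaC$ACb  (last char: 'b')
Last column: C$aaAcACb
Original string S is at sorted index 1

Answer: C$aaAcACb
1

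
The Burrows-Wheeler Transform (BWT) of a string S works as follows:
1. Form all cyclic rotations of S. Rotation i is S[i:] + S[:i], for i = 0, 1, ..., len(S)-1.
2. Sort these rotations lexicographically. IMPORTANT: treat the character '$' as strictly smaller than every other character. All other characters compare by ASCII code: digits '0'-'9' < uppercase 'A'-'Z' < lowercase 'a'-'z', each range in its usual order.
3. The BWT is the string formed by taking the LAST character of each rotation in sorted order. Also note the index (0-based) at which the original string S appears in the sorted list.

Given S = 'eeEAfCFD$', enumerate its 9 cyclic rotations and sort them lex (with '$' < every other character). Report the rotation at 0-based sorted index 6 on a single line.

Answer: eEAfCFD$e

Derivation:
All 9 rotations (rotation i = S[i:]+S[:i]):
  rot[0] = eeEAfCFD$
  rot[1] = eEAfCFD$e
  rot[2] = EAfCFD$ee
  rot[3] = AfCFD$eeE
  rot[4] = fCFD$eeEA
  rot[5] = CFD$eeEAf
  rot[6] = FD$eeEAfC
  rot[7] = D$eeEAfCF
  rot[8] = $eeEAfCFD
Sorted (with $ < everything):
  sorted[0] = $eeEAfCFD
  sorted[1] = AfCFD$eeE
  sorted[2] = CFD$eeEAf
  sorted[3] = D$eeEAfCF
  sorted[4] = EAfCFD$ee
  sorted[5] = FD$eeEAfC
  sorted[6] = eEAfCFD$e
  sorted[7] = eeEAfCFD$
  sorted[8] = fCFD$eeEA
sorted[6] = eEAfCFD$e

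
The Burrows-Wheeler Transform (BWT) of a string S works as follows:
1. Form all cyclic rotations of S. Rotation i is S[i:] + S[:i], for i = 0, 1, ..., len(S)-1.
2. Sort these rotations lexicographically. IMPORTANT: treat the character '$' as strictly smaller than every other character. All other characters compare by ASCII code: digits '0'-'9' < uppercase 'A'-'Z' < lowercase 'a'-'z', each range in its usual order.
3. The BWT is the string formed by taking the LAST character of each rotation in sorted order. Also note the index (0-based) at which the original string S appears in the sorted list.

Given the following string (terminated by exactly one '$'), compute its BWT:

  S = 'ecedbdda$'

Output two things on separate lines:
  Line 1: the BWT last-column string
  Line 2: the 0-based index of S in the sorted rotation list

Answer: addedeb$c
7

Derivation:
All 9 rotations (rotation i = S[i:]+S[:i]):
  rot[0] = ecedbdda$
  rot[1] = cedbdda$e
  rot[2] = edbdda$ec
  rot[3] = dbdda$ece
  rot[4] = bdda$eced
  rot[5] = dda$ecedb
  rot[6] = da$ecedbd
  rot[7] = a$ecedbdd
  rot[8] = $ecedbdda
Sorted (with $ < everything):
  sorted[0] = $ecedbdda  (last char: 'a')
  sorted[1] = a$ecedbdd  (last char: 'd')
  sorted[2] = bdda$eced  (last char: 'd')
  sorted[3] = cedbdda$e  (last char: 'e')
  sorted[4] = da$ecedbd  (last char: 'd')
  sorted[5] = dbdda$ece  (last char: 'e')
  sorted[6] = dda$ecedb  (last char: 'b')
  sorted[7] = ecedbdda$  (last char: '$')
  sorted[8] = edbdda$ec  (last char: 'c')
Last column: addedeb$c
Original string S is at sorted index 7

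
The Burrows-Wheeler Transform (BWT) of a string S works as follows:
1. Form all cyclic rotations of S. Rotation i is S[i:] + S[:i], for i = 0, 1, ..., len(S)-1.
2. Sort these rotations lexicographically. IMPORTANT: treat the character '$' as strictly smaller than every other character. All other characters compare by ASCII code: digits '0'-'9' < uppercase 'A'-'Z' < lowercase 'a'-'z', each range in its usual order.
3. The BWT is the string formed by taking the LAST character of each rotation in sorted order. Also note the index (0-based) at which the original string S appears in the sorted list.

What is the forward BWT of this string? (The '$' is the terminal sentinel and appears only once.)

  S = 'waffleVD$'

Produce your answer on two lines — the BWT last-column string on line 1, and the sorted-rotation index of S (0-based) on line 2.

All 9 rotations (rotation i = S[i:]+S[:i]):
  rot[0] = waffleVD$
  rot[1] = affleVD$w
  rot[2] = ffleVD$wa
  rot[3] = fleVD$waf
  rot[4] = leVD$waff
  rot[5] = eVD$waffl
  rot[6] = VD$waffle
  rot[7] = D$waffleV
  rot[8] = $waffleVD
Sorted (with $ < everything):
  sorted[0] = $waffleVD  (last char: 'D')
  sorted[1] = D$waffleV  (last char: 'V')
  sorted[2] = VD$waffle  (last char: 'e')
  sorted[3] = affleVD$w  (last char: 'w')
  sorted[4] = eVD$waffl  (last char: 'l')
  sorted[5] = ffleVD$wa  (last char: 'a')
  sorted[6] = fleVD$waf  (last char: 'f')
  sorted[7] = leVD$waff  (last char: 'f')
  sorted[8] = waffleVD$  (last char: '$')
Last column: DVewlaff$
Original string S is at sorted index 8

Answer: DVewlaff$
8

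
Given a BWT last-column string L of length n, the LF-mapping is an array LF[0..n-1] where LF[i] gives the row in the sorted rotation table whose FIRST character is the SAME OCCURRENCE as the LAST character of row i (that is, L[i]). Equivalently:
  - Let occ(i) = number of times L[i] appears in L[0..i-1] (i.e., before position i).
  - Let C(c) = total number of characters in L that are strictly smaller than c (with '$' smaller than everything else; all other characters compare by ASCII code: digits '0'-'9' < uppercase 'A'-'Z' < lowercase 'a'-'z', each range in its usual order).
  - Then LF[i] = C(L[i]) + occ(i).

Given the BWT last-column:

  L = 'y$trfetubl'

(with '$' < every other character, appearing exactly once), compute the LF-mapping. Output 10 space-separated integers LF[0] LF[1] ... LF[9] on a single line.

Char counts: '$':1, 'b':1, 'e':1, 'f':1, 'l':1, 'r':1, 't':2, 'u':1, 'y':1
C (first-col start): C('$')=0, C('b')=1, C('e')=2, C('f')=3, C('l')=4, C('r')=5, C('t')=6, C('u')=8, C('y')=9
L[0]='y': occ=0, LF[0]=C('y')+0=9+0=9
L[1]='$': occ=0, LF[1]=C('$')+0=0+0=0
L[2]='t': occ=0, LF[2]=C('t')+0=6+0=6
L[3]='r': occ=0, LF[3]=C('r')+0=5+0=5
L[4]='f': occ=0, LF[4]=C('f')+0=3+0=3
L[5]='e': occ=0, LF[5]=C('e')+0=2+0=2
L[6]='t': occ=1, LF[6]=C('t')+1=6+1=7
L[7]='u': occ=0, LF[7]=C('u')+0=8+0=8
L[8]='b': occ=0, LF[8]=C('b')+0=1+0=1
L[9]='l': occ=0, LF[9]=C('l')+0=4+0=4

Answer: 9 0 6 5 3 2 7 8 1 4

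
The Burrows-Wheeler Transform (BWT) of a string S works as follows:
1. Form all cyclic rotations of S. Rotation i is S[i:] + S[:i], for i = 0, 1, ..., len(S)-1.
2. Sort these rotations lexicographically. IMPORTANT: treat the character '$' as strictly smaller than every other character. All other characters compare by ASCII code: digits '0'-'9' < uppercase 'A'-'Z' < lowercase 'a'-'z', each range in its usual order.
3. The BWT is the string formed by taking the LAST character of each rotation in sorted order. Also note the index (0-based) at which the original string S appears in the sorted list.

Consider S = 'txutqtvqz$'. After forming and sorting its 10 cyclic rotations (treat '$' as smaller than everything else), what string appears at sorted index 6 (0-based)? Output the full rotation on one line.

Answer: utqtvqz$tx

Derivation:
All 10 rotations (rotation i = S[i:]+S[:i]):
  rot[0] = txutqtvqz$
  rot[1] = xutqtvqz$t
  rot[2] = utqtvqz$tx
  rot[3] = tqtvqz$txu
  rot[4] = qtvqz$txut
  rot[5] = tvqz$txutq
  rot[6] = vqz$txutqt
  rot[7] = qz$txutqtv
  rot[8] = z$txutqtvq
  rot[9] = $txutqtvqz
Sorted (with $ < everything):
  sorted[0] = $txutqtvqz
  sorted[1] = qtvqz$txut
  sorted[2] = qz$txutqtv
  sorted[3] = tqtvqz$txu
  sorted[4] = tvqz$txutq
  sorted[5] = txutqtvqz$
  sorted[6] = utqtvqz$tx
  sorted[7] = vqz$txutqt
  sorted[8] = xutqtvqz$t
  sorted[9] = z$txutqtvq
sorted[6] = utqtvqz$tx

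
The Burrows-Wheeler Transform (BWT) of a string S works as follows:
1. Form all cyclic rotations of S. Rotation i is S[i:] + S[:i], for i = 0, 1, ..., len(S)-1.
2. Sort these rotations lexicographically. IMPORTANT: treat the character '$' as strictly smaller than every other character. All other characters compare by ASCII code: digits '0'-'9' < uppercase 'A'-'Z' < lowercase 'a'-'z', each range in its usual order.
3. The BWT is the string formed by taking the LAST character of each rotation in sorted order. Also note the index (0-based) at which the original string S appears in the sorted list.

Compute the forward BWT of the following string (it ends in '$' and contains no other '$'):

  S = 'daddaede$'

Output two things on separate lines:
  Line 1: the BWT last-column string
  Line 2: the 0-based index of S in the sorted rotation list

Answer: edd$daeda
3

Derivation:
All 9 rotations (rotation i = S[i:]+S[:i]):
  rot[0] = daddaede$
  rot[1] = addaede$d
  rot[2] = ddaede$da
  rot[3] = daede$dad
  rot[4] = aede$dadd
  rot[5] = ede$dadda
  rot[6] = de$daddae
  rot[7] = e$daddaed
  rot[8] = $daddaede
Sorted (with $ < everything):
  sorted[0] = $daddaede  (last char: 'e')
  sorted[1] = addaede$d  (last char: 'd')
  sorted[2] = aede$dadd  (last char: 'd')
  sorted[3] = daddaede$  (last char: '$')
  sorted[4] = daede$dad  (last char: 'd')
  sorted[5] = ddaede$da  (last char: 'a')
  sorted[6] = de$daddae  (last char: 'e')
  sorted[7] = e$daddaed  (last char: 'd')
  sorted[8] = ede$dadda  (last char: 'a')
Last column: edd$daeda
Original string S is at sorted index 3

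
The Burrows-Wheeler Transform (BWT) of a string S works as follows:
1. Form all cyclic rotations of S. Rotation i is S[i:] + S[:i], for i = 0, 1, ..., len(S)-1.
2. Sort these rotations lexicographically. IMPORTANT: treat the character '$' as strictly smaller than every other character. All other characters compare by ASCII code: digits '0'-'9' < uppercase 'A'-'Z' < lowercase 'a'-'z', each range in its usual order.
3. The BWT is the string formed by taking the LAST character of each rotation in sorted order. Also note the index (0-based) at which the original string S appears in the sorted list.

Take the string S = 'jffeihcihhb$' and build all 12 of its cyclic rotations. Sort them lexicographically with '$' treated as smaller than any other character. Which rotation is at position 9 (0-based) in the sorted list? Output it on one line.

All 12 rotations (rotation i = S[i:]+S[:i]):
  rot[0] = jffeihcihhb$
  rot[1] = ffeihcihhb$j
  rot[2] = feihcihhb$jf
  rot[3] = eihcihhb$jff
  rot[4] = ihcihhb$jffe
  rot[5] = hcihhb$jffei
  rot[6] = cihhb$jffeih
  rot[7] = ihhb$jffeihc
  rot[8] = hhb$jffeihci
  rot[9] = hb$jffeihcih
  rot[10] = b$jffeihcihh
  rot[11] = $jffeihcihhb
Sorted (with $ < everything):
  sorted[0] = $jffeihcihhb
  sorted[1] = b$jffeihcihh
  sorted[2] = cihhb$jffeih
  sorted[3] = eihcihhb$jff
  sorted[4] = feihcihhb$jf
  sorted[5] = ffeihcihhb$j
  sorted[6] = hb$jffeihcih
  sorted[7] = hcihhb$jffei
  sorted[8] = hhb$jffeihci
  sorted[9] = ihcihhb$jffe
  sorted[10] = ihhb$jffeihc
  sorted[11] = jffeihcihhb$
sorted[9] = ihcihhb$jffe

Answer: ihcihhb$jffe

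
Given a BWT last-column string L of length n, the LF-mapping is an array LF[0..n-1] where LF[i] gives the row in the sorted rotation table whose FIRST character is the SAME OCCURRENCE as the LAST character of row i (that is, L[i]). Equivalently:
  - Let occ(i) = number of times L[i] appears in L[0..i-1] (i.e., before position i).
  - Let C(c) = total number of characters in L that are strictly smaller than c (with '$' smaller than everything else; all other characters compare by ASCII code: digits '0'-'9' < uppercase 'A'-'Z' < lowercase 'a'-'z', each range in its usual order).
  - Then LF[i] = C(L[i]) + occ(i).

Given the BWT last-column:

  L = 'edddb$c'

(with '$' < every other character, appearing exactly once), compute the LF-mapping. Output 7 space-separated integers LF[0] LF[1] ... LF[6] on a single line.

Answer: 6 3 4 5 1 0 2

Derivation:
Char counts: '$':1, 'b':1, 'c':1, 'd':3, 'e':1
C (first-col start): C('$')=0, C('b')=1, C('c')=2, C('d')=3, C('e')=6
L[0]='e': occ=0, LF[0]=C('e')+0=6+0=6
L[1]='d': occ=0, LF[1]=C('d')+0=3+0=3
L[2]='d': occ=1, LF[2]=C('d')+1=3+1=4
L[3]='d': occ=2, LF[3]=C('d')+2=3+2=5
L[4]='b': occ=0, LF[4]=C('b')+0=1+0=1
L[5]='$': occ=0, LF[5]=C('$')+0=0+0=0
L[6]='c': occ=0, LF[6]=C('c')+0=2+0=2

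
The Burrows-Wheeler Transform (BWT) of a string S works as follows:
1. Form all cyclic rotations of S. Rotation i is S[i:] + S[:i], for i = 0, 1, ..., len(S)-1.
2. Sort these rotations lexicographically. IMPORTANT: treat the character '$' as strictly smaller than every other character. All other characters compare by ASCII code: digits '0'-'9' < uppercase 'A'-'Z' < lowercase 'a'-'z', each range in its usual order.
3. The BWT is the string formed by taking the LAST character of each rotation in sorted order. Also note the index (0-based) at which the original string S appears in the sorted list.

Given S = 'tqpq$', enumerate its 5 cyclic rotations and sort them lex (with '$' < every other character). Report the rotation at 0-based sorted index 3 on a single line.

All 5 rotations (rotation i = S[i:]+S[:i]):
  rot[0] = tqpq$
  rot[1] = qpq$t
  rot[2] = pq$tq
  rot[3] = q$tqp
  rot[4] = $tqpq
Sorted (with $ < everything):
  sorted[0] = $tqpq
  sorted[1] = pq$tq
  sorted[2] = q$tqp
  sorted[3] = qpq$t
  sorted[4] = tqpq$
sorted[3] = qpq$t

Answer: qpq$t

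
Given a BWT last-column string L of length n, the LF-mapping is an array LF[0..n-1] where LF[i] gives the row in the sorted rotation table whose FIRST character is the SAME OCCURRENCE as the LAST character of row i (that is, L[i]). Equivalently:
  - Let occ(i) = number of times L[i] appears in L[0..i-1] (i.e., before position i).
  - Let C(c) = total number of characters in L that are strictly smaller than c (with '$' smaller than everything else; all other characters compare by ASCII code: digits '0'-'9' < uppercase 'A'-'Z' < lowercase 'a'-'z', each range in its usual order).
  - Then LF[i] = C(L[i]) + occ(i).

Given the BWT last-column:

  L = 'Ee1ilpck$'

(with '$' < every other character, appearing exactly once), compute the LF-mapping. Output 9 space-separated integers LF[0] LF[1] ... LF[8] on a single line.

Answer: 2 4 1 5 7 8 3 6 0

Derivation:
Char counts: '$':1, '1':1, 'E':1, 'c':1, 'e':1, 'i':1, 'k':1, 'l':1, 'p':1
C (first-col start): C('$')=0, C('1')=1, C('E')=2, C('c')=3, C('e')=4, C('i')=5, C('k')=6, C('l')=7, C('p')=8
L[0]='E': occ=0, LF[0]=C('E')+0=2+0=2
L[1]='e': occ=0, LF[1]=C('e')+0=4+0=4
L[2]='1': occ=0, LF[2]=C('1')+0=1+0=1
L[3]='i': occ=0, LF[3]=C('i')+0=5+0=5
L[4]='l': occ=0, LF[4]=C('l')+0=7+0=7
L[5]='p': occ=0, LF[5]=C('p')+0=8+0=8
L[6]='c': occ=0, LF[6]=C('c')+0=3+0=3
L[7]='k': occ=0, LF[7]=C('k')+0=6+0=6
L[8]='$': occ=0, LF[8]=C('$')+0=0+0=0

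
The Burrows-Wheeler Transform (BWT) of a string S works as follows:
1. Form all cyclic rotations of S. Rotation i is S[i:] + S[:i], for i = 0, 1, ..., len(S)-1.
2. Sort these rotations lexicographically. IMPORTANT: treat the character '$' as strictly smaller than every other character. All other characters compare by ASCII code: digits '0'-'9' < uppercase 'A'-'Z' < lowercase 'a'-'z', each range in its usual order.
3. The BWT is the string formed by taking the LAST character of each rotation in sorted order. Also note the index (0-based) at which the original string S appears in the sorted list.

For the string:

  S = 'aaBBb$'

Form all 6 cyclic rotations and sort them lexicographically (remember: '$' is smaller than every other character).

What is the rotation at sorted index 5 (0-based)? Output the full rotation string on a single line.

Answer: b$aaBB

Derivation:
All 6 rotations (rotation i = S[i:]+S[:i]):
  rot[0] = aaBBb$
  rot[1] = aBBb$a
  rot[2] = BBb$aa
  rot[3] = Bb$aaB
  rot[4] = b$aaBB
  rot[5] = $aaBBb
Sorted (with $ < everything):
  sorted[0] = $aaBBb
  sorted[1] = BBb$aa
  sorted[2] = Bb$aaB
  sorted[3] = aBBb$a
  sorted[4] = aaBBb$
  sorted[5] = b$aaBB
sorted[5] = b$aaBB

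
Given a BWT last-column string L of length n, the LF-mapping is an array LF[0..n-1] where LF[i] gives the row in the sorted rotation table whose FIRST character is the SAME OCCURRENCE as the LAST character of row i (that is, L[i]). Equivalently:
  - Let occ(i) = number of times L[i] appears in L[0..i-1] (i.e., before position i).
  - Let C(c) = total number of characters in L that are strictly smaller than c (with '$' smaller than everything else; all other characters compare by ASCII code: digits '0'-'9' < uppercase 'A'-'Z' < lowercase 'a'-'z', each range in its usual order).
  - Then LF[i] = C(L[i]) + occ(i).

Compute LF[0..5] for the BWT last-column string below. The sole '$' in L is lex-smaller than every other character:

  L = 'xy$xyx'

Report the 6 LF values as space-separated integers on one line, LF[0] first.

Answer: 1 4 0 2 5 3

Derivation:
Char counts: '$':1, 'x':3, 'y':2
C (first-col start): C('$')=0, C('x')=1, C('y')=4
L[0]='x': occ=0, LF[0]=C('x')+0=1+0=1
L[1]='y': occ=0, LF[1]=C('y')+0=4+0=4
L[2]='$': occ=0, LF[2]=C('$')+0=0+0=0
L[3]='x': occ=1, LF[3]=C('x')+1=1+1=2
L[4]='y': occ=1, LF[4]=C('y')+1=4+1=5
L[5]='x': occ=2, LF[5]=C('x')+2=1+2=3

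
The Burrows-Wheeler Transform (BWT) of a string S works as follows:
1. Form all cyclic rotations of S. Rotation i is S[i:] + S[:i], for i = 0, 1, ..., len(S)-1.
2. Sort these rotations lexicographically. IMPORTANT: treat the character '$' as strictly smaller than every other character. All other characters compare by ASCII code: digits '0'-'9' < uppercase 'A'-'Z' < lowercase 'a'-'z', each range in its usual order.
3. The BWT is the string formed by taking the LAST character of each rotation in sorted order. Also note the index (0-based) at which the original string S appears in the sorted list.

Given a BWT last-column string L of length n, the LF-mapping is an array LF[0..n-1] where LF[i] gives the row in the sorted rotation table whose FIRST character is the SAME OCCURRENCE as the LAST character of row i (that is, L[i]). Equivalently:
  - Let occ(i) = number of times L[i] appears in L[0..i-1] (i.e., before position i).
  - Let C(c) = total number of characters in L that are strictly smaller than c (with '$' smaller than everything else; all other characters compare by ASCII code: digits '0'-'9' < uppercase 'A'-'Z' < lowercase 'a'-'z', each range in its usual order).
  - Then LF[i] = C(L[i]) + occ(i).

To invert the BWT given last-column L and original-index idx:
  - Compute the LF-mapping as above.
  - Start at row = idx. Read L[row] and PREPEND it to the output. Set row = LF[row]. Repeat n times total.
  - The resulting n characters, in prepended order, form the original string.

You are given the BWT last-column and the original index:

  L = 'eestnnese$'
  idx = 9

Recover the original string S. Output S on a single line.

LF mapping: 1 2 7 9 5 6 3 8 4 0
Walk LF starting at row 9, prepending L[row]:
  step 1: row=9, L[9]='$', prepend. Next row=LF[9]=0
  step 2: row=0, L[0]='e', prepend. Next row=LF[0]=1
  step 3: row=1, L[1]='e', prepend. Next row=LF[1]=2
  step 4: row=2, L[2]='s', prepend. Next row=LF[2]=7
  step 5: row=7, L[7]='s', prepend. Next row=LF[7]=8
  step 6: row=8, L[8]='e', prepend. Next row=LF[8]=4
  step 7: row=4, L[4]='n', prepend. Next row=LF[4]=5
  step 8: row=5, L[5]='n', prepend. Next row=LF[5]=6
  step 9: row=6, L[6]='e', prepend. Next row=LF[6]=3
  step 10: row=3, L[3]='t', prepend. Next row=LF[3]=9
Reversed output: tennessee$

Answer: tennessee$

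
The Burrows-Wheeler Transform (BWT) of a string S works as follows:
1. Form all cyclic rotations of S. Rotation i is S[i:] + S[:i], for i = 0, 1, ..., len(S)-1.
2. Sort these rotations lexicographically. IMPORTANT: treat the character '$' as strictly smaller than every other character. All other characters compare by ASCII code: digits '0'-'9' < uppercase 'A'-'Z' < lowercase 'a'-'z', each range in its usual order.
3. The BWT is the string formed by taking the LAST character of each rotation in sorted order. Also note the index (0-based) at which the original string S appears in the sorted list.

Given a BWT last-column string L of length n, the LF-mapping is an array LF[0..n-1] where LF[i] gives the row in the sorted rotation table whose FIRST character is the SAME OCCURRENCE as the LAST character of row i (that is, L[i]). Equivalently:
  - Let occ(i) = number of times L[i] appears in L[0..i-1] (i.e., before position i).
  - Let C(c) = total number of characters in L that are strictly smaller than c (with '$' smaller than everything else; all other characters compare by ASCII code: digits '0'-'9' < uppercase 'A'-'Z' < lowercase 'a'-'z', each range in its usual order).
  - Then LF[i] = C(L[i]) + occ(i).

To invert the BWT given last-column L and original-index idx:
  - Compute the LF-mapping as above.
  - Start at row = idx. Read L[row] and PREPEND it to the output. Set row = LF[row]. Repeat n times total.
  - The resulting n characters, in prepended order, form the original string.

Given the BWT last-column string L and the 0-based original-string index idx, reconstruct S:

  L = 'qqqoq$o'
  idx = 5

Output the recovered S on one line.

Answer: qoqqoq$

Derivation:
LF mapping: 3 4 5 1 6 0 2
Walk LF starting at row 5, prepending L[row]:
  step 1: row=5, L[5]='$', prepend. Next row=LF[5]=0
  step 2: row=0, L[0]='q', prepend. Next row=LF[0]=3
  step 3: row=3, L[3]='o', prepend. Next row=LF[3]=1
  step 4: row=1, L[1]='q', prepend. Next row=LF[1]=4
  step 5: row=4, L[4]='q', prepend. Next row=LF[4]=6
  step 6: row=6, L[6]='o', prepend. Next row=LF[6]=2
  step 7: row=2, L[2]='q', prepend. Next row=LF[2]=5
Reversed output: qoqqoq$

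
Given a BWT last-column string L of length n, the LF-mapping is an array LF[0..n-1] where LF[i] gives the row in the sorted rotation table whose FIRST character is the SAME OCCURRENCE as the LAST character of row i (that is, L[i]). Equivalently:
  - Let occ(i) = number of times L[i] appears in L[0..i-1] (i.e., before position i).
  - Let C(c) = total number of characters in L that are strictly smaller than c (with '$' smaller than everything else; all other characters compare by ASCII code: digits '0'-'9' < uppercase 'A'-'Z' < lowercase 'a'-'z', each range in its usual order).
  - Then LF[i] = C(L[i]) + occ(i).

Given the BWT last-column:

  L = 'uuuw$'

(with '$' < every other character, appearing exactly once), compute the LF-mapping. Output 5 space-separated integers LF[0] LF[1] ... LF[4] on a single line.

Answer: 1 2 3 4 0

Derivation:
Char counts: '$':1, 'u':3, 'w':1
C (first-col start): C('$')=0, C('u')=1, C('w')=4
L[0]='u': occ=0, LF[0]=C('u')+0=1+0=1
L[1]='u': occ=1, LF[1]=C('u')+1=1+1=2
L[2]='u': occ=2, LF[2]=C('u')+2=1+2=3
L[3]='w': occ=0, LF[3]=C('w')+0=4+0=4
L[4]='$': occ=0, LF[4]=C('$')+0=0+0=0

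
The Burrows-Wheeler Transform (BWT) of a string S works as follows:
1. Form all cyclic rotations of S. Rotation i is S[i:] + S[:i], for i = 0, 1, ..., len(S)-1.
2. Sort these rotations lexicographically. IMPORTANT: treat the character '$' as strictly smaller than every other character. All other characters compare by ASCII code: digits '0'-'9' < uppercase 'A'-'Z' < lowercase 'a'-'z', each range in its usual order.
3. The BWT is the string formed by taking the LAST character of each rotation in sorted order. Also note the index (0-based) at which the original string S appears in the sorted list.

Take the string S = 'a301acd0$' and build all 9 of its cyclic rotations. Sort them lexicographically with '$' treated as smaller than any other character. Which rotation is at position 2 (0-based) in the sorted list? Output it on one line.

Answer: 01acd0$a3

Derivation:
All 9 rotations (rotation i = S[i:]+S[:i]):
  rot[0] = a301acd0$
  rot[1] = 301acd0$a
  rot[2] = 01acd0$a3
  rot[3] = 1acd0$a30
  rot[4] = acd0$a301
  rot[5] = cd0$a301a
  rot[6] = d0$a301ac
  rot[7] = 0$a301acd
  rot[8] = $a301acd0
Sorted (with $ < everything):
  sorted[0] = $a301acd0
  sorted[1] = 0$a301acd
  sorted[2] = 01acd0$a3
  sorted[3] = 1acd0$a30
  sorted[4] = 301acd0$a
  sorted[5] = a301acd0$
  sorted[6] = acd0$a301
  sorted[7] = cd0$a301a
  sorted[8] = d0$a301ac
sorted[2] = 01acd0$a3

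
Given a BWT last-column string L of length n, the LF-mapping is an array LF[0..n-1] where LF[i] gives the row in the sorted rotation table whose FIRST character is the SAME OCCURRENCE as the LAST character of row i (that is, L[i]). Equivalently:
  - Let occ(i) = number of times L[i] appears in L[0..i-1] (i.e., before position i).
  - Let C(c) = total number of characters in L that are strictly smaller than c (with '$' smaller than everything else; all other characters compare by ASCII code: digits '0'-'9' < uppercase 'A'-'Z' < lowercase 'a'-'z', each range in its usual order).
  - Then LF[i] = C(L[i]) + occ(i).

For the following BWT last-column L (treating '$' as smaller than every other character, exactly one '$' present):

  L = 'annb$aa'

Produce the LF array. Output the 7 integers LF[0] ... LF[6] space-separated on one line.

Char counts: '$':1, 'a':3, 'b':1, 'n':2
C (first-col start): C('$')=0, C('a')=1, C('b')=4, C('n')=5
L[0]='a': occ=0, LF[0]=C('a')+0=1+0=1
L[1]='n': occ=0, LF[1]=C('n')+0=5+0=5
L[2]='n': occ=1, LF[2]=C('n')+1=5+1=6
L[3]='b': occ=0, LF[3]=C('b')+0=4+0=4
L[4]='$': occ=0, LF[4]=C('$')+0=0+0=0
L[5]='a': occ=1, LF[5]=C('a')+1=1+1=2
L[6]='a': occ=2, LF[6]=C('a')+2=1+2=3

Answer: 1 5 6 4 0 2 3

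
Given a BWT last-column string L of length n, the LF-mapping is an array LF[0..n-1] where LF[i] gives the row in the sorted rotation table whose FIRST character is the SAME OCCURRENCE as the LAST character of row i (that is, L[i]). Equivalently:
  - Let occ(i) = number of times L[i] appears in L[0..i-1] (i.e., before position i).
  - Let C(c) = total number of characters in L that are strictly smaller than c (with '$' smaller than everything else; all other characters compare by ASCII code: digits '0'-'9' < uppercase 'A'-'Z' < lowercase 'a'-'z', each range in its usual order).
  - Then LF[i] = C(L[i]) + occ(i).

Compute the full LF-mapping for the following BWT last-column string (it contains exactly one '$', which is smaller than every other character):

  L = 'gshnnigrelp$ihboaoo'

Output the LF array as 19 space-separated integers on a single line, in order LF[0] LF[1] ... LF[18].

Answer: 4 18 6 11 12 8 5 17 3 10 16 0 9 7 2 13 1 14 15

Derivation:
Char counts: '$':1, 'a':1, 'b':1, 'e':1, 'g':2, 'h':2, 'i':2, 'l':1, 'n':2, 'o':3, 'p':1, 'r':1, 's':1
C (first-col start): C('$')=0, C('a')=1, C('b')=2, C('e')=3, C('g')=4, C('h')=6, C('i')=8, C('l')=10, C('n')=11, C('o')=13, C('p')=16, C('r')=17, C('s')=18
L[0]='g': occ=0, LF[0]=C('g')+0=4+0=4
L[1]='s': occ=0, LF[1]=C('s')+0=18+0=18
L[2]='h': occ=0, LF[2]=C('h')+0=6+0=6
L[3]='n': occ=0, LF[3]=C('n')+0=11+0=11
L[4]='n': occ=1, LF[4]=C('n')+1=11+1=12
L[5]='i': occ=0, LF[5]=C('i')+0=8+0=8
L[6]='g': occ=1, LF[6]=C('g')+1=4+1=5
L[7]='r': occ=0, LF[7]=C('r')+0=17+0=17
L[8]='e': occ=0, LF[8]=C('e')+0=3+0=3
L[9]='l': occ=0, LF[9]=C('l')+0=10+0=10
L[10]='p': occ=0, LF[10]=C('p')+0=16+0=16
L[11]='$': occ=0, LF[11]=C('$')+0=0+0=0
L[12]='i': occ=1, LF[12]=C('i')+1=8+1=9
L[13]='h': occ=1, LF[13]=C('h')+1=6+1=7
L[14]='b': occ=0, LF[14]=C('b')+0=2+0=2
L[15]='o': occ=0, LF[15]=C('o')+0=13+0=13
L[16]='a': occ=0, LF[16]=C('a')+0=1+0=1
L[17]='o': occ=1, LF[17]=C('o')+1=13+1=14
L[18]='o': occ=2, LF[18]=C('o')+2=13+2=15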